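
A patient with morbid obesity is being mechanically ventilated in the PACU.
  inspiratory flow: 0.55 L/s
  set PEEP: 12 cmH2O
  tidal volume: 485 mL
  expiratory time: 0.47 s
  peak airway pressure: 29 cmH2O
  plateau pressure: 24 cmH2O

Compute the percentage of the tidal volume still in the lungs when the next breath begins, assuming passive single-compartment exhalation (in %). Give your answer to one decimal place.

27.8

R = (PIP − Pplat)/V̇ = (29 − 24) / 0.55 = 5.0/0.55 = 9.091 cmH2O·s/L.
C = Vt/(Pplat − PEEP) = 485.0 / (24 − 12) = 485.0/12.0 = 40.417 mL/cmH2O.
τ = R × C = 9.091 × 0.04042 L/cmH2O = 0.3675 s.
Fraction remaining at end-expiration = e^(−Te/τ) = e^(−0.47/0.3675) = 0.2783 → 27.83%.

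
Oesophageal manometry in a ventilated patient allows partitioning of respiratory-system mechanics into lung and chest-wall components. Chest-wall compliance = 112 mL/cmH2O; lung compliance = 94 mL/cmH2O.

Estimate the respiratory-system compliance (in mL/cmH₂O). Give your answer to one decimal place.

Lung and chest wall are elastances in series: 1/Crs = 1/CL + 1/Ccw.
1/Crs = 1/94 + 1/112 = 0.01957.
Crs = 51.099 mL/cmH2O.

51.1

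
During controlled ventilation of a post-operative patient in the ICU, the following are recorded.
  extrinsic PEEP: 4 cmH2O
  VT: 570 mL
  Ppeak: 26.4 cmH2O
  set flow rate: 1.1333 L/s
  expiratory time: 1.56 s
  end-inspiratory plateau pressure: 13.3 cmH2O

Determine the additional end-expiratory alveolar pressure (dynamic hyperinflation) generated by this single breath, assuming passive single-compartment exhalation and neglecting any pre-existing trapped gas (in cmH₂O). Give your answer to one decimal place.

R = (PIP − Pplat)/V̇ = (26.4 − 13.3) / 1.1333 = 13.1/1.1333 = 11.559 cmH2O·s/L.
C = Vt/(Pplat − PEEP) = 570.0 / (13.3 − 4) = 570.0/9.3 = 61.29 mL/cmH2O.
τ = R × C = 11.559 × 0.06129 L/cmH2O = 0.7085 s.
Fraction remaining = e^(−Te/τ) = e^(−1.56/0.7085) = 0.1106; trapped volume = 570.0 × 0.1106 = 63.042 mL.
Additional alveolar pressure from trapping ≈ V_trapped / C = 63.042 / 61.29 = 1.029 cmH2O.

1.0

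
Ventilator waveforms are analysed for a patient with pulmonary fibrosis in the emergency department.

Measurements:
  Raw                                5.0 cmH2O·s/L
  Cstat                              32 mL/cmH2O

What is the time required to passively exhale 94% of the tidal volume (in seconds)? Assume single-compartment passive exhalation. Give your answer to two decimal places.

0.45

τ = R × C = 5.0 × 32 mL/cmH2O = 5.0 × 0.032 L/cmH2O = 0.16 s.
Exhaled fraction f = 1 − e^(−t/τ) → t = −τ·ln(1 − f) = −0.16·ln(0.06) = 0.4501 s.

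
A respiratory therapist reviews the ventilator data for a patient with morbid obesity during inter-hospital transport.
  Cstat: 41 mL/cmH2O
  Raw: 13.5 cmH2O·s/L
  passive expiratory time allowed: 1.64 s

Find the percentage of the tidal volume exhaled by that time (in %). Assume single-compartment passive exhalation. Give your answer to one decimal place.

94.8

τ = R × C = 13.5 × 41 mL/cmH2O = 13.5 × 0.041 L/cmH2O = 0.5535 s.
Passive exhalation: V(t)/V₀ = e^(−t/τ) = e^(−1.64/0.5535) = 0.05167.
Fraction exhaled = 1 − 0.05167 = 0.9483 → 94.83%.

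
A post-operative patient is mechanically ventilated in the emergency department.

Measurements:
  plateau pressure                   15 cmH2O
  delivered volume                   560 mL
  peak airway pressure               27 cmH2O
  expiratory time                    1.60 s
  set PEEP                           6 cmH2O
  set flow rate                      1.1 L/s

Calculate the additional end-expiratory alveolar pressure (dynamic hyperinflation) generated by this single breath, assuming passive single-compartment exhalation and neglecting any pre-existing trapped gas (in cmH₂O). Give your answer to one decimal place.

R = (PIP − Pplat)/V̇ = (27 − 15) / 1.1 = 12.0/1.1 = 10.909 cmH2O·s/L.
C = Vt/(Pplat − PEEP) = 560.0 / (15 − 6) = 560.0/9.0 = 62.222 mL/cmH2O.
τ = R × C = 10.909 × 0.06222 L/cmH2O = 0.6788 s.
Fraction remaining = e^(−Te/τ) = e^(−1.60/0.6788) = 0.09469; trapped volume = 560.0 × 0.09469 = 53.026 mL.
Additional alveolar pressure from trapping ≈ V_trapped / C = 53.026 / 62.222 = 0.8522 cmH2O.

0.9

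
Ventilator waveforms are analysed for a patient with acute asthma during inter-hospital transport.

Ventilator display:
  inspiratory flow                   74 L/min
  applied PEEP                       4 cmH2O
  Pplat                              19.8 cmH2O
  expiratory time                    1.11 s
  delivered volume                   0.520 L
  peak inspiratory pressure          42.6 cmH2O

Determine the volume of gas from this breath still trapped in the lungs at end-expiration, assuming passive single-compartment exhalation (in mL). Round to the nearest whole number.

84

Flow: 74 L/min ÷ 60 = 1.2333 L/s.
R = (PIP − Pplat)/V̇ = (42.6 − 19.8) / 1.2333 = 22.8/1.2333 = 18.487 cmH2O·s/L.
C = Vt/(Pplat − PEEP) = 520.0 / (19.8 − 4) = 520.0/15.8 = 32.911 mL/cmH2O.
τ = R × C = 18.487 × 0.03291 L/cmH2O = 0.6084 s.
Fraction remaining = e^(−Te/τ) = e^(−1.11/0.6084) = 0.1613.
Trapped volume = 520.0 × 0.1613 = 83.876 mL.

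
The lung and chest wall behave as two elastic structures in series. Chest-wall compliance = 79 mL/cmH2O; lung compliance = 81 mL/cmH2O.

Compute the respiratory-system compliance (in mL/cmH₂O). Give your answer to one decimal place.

40.0

Lung and chest wall are elastances in series: 1/Crs = 1/CL + 1/Ccw.
1/Crs = 1/81 + 1/79 = 0.025.
Crs = 40.0 mL/cmH2O.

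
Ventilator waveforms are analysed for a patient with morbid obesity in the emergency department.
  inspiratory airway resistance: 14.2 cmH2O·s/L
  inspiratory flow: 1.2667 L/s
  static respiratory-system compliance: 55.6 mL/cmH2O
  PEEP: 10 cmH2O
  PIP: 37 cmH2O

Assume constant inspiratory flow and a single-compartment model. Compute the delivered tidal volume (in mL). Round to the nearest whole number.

Equation of motion (constant flow): PIP = Vt/C + R·V̇ + PEEP.
Vt/C = PIP − R·V̇ − PEEP = 37 − 17.987 − 10 = 9.013 cmH2O.
Vt = C × 9.013 = 55.6 × 9.013 = 501.12 mL.

501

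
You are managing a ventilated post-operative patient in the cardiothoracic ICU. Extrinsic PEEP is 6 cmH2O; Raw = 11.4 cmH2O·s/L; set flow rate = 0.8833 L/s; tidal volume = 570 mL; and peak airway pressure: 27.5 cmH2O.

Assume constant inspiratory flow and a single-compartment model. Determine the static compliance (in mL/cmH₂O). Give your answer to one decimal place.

49.9

Equation of motion (constant flow): PIP = Vt/C + R·V̇ + PEEP.
Vt/C = PIP − R·V̇ − PEEP = 27.5 − 11.4×0.8833 − 6 = 27.5 − 10.07 − 6 = 11.43 cmH2O.
C = Vt / 11.43 = 570 / 11.43 = 49.869 mL/cmH2O.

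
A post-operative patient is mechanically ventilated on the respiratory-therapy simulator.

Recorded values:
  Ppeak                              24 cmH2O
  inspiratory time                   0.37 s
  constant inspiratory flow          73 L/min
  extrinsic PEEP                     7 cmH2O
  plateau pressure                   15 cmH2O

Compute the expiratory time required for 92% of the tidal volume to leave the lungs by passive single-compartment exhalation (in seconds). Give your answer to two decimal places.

1.05

Flow: 73 L/min ÷ 60 = 1.2167 L/s.
Vt = flow × Ti = 1.2167 L/s × 0.37 s × 1000 mL/L = 450.18 mL.
R = (PIP − Pplat)/V̇ = (24 − 15) / 1.2167 = 9.0/1.2167 = 7.397 cmH2O·s/L.
C = Vt/(Pplat − PEEP) = 450.18 / (15 − 7) = 450.18/8.0 = 56.273 mL/cmH2O.
τ = R × C = 7.397 × 0.05627 L/cmH2O = 0.4162 s.
t = −τ·ln(1 − 0.92) = −0.4162·ln(0.08) = 1.051 s.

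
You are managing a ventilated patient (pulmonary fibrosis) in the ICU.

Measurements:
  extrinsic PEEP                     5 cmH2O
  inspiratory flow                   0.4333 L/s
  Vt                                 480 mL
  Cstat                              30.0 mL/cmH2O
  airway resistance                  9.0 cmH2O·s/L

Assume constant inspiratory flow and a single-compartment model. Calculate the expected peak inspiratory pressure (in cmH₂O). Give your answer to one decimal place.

Equation of motion (constant flow): PIP = Vt/C + R·V̇ + PEEP.
PIP = 480/30.0 + 9.0×0.4333 + 5 = 16.0 + 3.9 + 5 = 24.9 cmH2O.

24.9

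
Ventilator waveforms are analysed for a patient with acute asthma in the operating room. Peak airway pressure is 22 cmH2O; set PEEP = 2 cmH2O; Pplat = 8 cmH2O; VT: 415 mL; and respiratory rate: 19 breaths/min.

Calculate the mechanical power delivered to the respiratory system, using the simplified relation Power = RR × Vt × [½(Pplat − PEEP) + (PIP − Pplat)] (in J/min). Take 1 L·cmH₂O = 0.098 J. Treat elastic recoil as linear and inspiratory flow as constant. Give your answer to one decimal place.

13.1

Per-breath work = Vt × [½(Pplat−PEEP) + (PIP−Pplat)] = 0.415 × [0.5×6.0 + 14.0] = 0.415 × 17.0 = 7.055 L·cmH2O.
Power = 19 × 7.055 = 134.05 L·cmH2O/min.
× 0.098 J/(L·cmH2O) → 13.137 J/min.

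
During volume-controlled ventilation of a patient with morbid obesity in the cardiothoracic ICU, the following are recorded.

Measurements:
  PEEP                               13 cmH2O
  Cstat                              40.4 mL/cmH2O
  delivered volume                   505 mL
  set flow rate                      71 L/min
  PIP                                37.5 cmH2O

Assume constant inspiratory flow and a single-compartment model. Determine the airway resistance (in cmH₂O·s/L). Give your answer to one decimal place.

Flow: 71 L/min ÷ 60 = 1.1833 L/s.
Equation of motion (constant flow): PIP = Vt/C + R·V̇ + PEEP.
R·V̇ = PIP − Vt/C − PEEP = 37.5 − 505/40.4 − 13 = 37.5 − 12.5 − 13 = 12.0 cmH2O.
R = 12.0 / 1.1833 = 10.141 cmH2O·s/L.

10.1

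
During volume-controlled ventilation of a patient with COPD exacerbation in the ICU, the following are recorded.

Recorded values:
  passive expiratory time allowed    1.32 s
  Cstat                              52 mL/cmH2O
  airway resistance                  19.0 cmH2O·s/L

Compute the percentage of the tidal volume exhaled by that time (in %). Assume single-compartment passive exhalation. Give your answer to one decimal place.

τ = R × C = 19.0 × 52 mL/cmH2O = 19.0 × 0.052 L/cmH2O = 0.988 s.
Passive exhalation: V(t)/V₀ = e^(−t/τ) = e^(−1.32/0.988) = 0.2629.
Fraction exhaled = 1 − 0.2629 = 0.7371 → 73.71%.

73.7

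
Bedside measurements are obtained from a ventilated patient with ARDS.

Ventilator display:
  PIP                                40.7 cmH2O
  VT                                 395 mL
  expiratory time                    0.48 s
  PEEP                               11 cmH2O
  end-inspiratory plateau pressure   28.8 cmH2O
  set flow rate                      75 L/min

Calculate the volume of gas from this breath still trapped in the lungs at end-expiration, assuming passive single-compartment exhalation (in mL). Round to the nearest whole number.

Flow: 75 L/min ÷ 60 = 1.25 L/s.
R = (PIP − Pplat)/V̇ = (40.7 − 28.8) / 1.25 = 11.9/1.25 = 9.52 cmH2O·s/L.
C = Vt/(Pplat − PEEP) = 395.0 / (28.8 − 11) = 395.0/17.8 = 22.191 mL/cmH2O.
τ = R × C = 9.52 × 0.02219 L/cmH2O = 0.2112 s.
Fraction remaining = e^(−Te/τ) = e^(−0.48/0.2112) = 0.103.
Trapped volume = 395.0 × 0.103 = 40.685 mL.

41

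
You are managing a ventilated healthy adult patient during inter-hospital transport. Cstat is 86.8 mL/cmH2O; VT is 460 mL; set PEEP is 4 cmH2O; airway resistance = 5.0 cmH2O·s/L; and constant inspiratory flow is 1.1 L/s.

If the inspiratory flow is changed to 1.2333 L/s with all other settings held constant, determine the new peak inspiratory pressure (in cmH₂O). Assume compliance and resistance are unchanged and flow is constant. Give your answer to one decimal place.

PIP = Vt/C + R·V̇ + PEEP (constant-flow equation of motion).
Only the resistive term changes: ΔPIP = R × ΔV̇ = 5.0 × (1.2333 − 1.1) = 5.0 × 0.1333 = 0.6665 cmH2O.
Original PIP = 460/86.8 + 5.0×1.1 + 4 = 14.8 cmH2O; new PIP = 14.8 + (0.6665) = 15.467 cmH2O.

15.5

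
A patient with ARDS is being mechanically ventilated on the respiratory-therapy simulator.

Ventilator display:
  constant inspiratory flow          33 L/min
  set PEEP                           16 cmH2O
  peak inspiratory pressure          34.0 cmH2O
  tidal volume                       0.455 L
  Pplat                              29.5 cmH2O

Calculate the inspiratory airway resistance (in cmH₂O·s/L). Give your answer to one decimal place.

Flow: 33 L/min ÷ 60 = 0.55 L/s.
Raw = (PIP − Pplat) / flow = (34.0 − 29.5) / 0.55 = 4.5 / 0.55 = 8.182 cmH2O·s/L.

8.2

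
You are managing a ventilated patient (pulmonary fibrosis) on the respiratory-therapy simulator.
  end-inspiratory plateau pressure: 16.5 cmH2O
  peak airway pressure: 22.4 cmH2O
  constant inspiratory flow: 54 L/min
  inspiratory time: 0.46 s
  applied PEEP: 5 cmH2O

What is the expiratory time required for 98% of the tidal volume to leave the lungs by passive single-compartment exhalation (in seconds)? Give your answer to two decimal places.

Flow: 54 L/min ÷ 60 = 0.9 L/s.
Vt = flow × Ti = 0.9 L/s × 0.46 s × 1000 mL/L = 414.0 mL.
R = (PIP − Pplat)/V̇ = (22.4 − 16.5) / 0.9 = 5.9/0.9 = 6.556 cmH2O·s/L.
C = Vt/(Pplat − PEEP) = 414.0 / (16.5 − 5) = 414.0/11.5 = 36.0 mL/cmH2O.
τ = R × C = 6.556 × 0.036 L/cmH2O = 0.236 s.
t = −τ·ln(1 − 0.98) = −0.236·ln(0.02) = 0.9232 s.

0.92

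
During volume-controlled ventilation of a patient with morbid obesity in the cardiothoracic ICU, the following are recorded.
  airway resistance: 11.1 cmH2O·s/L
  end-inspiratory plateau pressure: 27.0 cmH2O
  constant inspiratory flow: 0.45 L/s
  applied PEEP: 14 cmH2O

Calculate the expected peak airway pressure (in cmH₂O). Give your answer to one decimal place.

PIP = Pplat + Raw × flow = 27.0 + 11.1 × 0.45 = 27.0 + 4.995 = 31.995 cmH2O.

32.0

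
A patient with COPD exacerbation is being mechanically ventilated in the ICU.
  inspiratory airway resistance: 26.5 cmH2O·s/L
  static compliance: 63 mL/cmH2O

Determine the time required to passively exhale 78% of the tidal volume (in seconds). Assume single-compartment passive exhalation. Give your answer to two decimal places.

2.53

τ = R × C = 26.5 × 63 mL/cmH2O = 26.5 × 0.063 L/cmH2O = 1.67 s.
Exhaled fraction f = 1 − e^(−t/τ) → t = −τ·ln(1 − f) = −1.67·ln(0.22) = 2.529 s.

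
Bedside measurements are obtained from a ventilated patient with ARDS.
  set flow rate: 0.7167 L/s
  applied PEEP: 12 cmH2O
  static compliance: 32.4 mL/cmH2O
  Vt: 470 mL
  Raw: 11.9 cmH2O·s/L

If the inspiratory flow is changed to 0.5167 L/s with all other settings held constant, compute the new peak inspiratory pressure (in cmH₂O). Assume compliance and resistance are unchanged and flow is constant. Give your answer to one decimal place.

PIP = Vt/C + R·V̇ + PEEP (constant-flow equation of motion).
Only the resistive term changes: ΔPIP = R × ΔV̇ = 11.9 × (0.5167 − 0.7167) = 11.9 × -0.2 = -2.38 cmH2O.
Original PIP = 470/32.4 + 11.9×0.7167 + 12 = 35.035 cmH2O; new PIP = 35.035 + (-2.38) = 32.655 cmH2O.

32.7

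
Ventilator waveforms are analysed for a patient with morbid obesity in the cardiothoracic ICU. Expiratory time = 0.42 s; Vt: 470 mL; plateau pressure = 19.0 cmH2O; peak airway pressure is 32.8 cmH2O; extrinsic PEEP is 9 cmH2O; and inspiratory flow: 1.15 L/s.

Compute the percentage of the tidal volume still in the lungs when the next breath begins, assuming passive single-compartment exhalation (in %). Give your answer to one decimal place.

47.5

R = (PIP − Pplat)/V̇ = (32.8 − 19.0) / 1.15 = 13.8/1.15 = 12.0 cmH2O·s/L.
C = Vt/(Pplat − PEEP) = 470.0 / (19.0 − 9) = 470.0/10.0 = 47.0 mL/cmH2O.
τ = R × C = 12.0 × 0.047 L/cmH2O = 0.564 s.
Fraction remaining at end-expiration = e^(−Te/τ) = e^(−0.42/0.564) = 0.4749 → 47.49%.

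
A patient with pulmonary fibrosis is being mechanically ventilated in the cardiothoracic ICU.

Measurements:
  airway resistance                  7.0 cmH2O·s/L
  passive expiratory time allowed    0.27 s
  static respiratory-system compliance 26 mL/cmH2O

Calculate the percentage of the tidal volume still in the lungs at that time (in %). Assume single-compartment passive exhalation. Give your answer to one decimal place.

τ = R × C = 7.0 × 26 mL/cmH2O = 7.0 × 0.026 L/cmH2O = 0.182 s.
Passive exhalation: V(t)/V₀ = e^(−t/τ) = e^(−0.27/0.182) = 0.2268.
Fraction remaining = 0.2268 → 22.68%.

22.7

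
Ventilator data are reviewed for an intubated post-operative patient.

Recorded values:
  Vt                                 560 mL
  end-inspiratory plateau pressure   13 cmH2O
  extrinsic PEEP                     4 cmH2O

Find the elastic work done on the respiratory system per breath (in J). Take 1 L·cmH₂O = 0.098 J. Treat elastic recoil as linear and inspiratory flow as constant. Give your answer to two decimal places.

Elastic work ≈ ½ × (Pplat − PEEP) × Vt = 0.5 × (13 − 4) × 0.560 L = 0.5 × 9.0 × 0.560 = 2.52 L·cmH2O.
× 0.098 J/(L·cmH2O) → 0.247 J.

0.25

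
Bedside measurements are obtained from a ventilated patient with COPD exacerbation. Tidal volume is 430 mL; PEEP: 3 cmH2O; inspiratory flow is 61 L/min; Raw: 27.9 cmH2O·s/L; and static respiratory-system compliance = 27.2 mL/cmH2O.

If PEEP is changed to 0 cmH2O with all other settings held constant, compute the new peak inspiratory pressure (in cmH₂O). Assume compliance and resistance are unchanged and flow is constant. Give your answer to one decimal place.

Flow: 61 L/min ÷ 60 = 1.0167 L/s.
PIP = Vt/C + R·V̇ + PEEP (constant-flow equation of motion).
Only the baseline term changes: ΔPIP = ΔPEEP = 0 − 3 = -3.0 cmH2O.
Original PIP = 430/27.2 + 27.9×1.0167 + 3 = 47.175 cmH2O; new PIP = 47.175 + (-3.0) = 44.175 cmH2O.

44.2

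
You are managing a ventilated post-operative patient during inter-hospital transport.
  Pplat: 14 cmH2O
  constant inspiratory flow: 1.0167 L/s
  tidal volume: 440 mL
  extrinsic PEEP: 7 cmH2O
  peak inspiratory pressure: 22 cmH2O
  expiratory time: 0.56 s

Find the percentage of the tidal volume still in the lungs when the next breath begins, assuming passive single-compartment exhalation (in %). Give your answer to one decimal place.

R = (PIP − Pplat)/V̇ = (22 − 14) / 1.0167 = 8.0/1.0167 = 7.869 cmH2O·s/L.
C = Vt/(Pplat − PEEP) = 440.0 / (14 − 7) = 440.0/7.0 = 62.857 mL/cmH2O.
τ = R × C = 7.869 × 0.06286 L/cmH2O = 0.4946 s.
Fraction remaining at end-expiration = e^(−Te/τ) = e^(−0.56/0.4946) = 0.3223 → 32.23%.

32.2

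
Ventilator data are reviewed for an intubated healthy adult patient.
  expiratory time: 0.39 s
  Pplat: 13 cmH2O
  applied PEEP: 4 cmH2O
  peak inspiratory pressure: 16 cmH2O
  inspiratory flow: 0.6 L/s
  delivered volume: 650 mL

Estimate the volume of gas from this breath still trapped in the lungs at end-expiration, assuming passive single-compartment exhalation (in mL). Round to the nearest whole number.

221

R = (PIP − Pplat)/V̇ = (16 − 13) / 0.6 = 3.0/0.6 = 5.0 cmH2O·s/L.
C = Vt/(Pplat − PEEP) = 650.0 / (13 − 4) = 650.0/9.0 = 72.222 mL/cmH2O.
τ = R × C = 5.0 × 0.07222 L/cmH2O = 0.3611 s.
Fraction remaining = e^(−Te/τ) = e^(−0.39/0.3611) = 0.3396.
Trapped volume = 650.0 × 0.3396 = 220.74 mL.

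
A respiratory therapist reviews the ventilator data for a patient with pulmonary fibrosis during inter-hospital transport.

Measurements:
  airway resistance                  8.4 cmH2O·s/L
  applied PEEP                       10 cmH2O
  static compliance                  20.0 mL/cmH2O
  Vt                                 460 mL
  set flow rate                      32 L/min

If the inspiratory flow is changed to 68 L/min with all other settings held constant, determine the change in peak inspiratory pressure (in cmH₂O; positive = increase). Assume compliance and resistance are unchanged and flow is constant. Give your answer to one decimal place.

Flow: 32 L/min ÷ 60 = 0.5333 L/s.
New flow: 68 L/min ÷ 60 = 1.1333 L/s.
PIP = Vt/C + R·V̇ + PEEP (constant-flow equation of motion).
Only the resistive term changes: ΔPIP = R × ΔV̇ = 8.4 × (1.1333 − 0.5333) = 8.4 × 0.6 = 5.04 cmH2O.

5.0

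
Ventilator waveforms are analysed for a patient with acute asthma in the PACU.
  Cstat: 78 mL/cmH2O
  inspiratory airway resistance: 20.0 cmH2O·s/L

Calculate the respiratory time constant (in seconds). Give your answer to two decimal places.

τ = R × C = 20.0 × 78 mL/cmH2O = 20.0 × 0.078 L/cmH2O = 1.56 s.

1.56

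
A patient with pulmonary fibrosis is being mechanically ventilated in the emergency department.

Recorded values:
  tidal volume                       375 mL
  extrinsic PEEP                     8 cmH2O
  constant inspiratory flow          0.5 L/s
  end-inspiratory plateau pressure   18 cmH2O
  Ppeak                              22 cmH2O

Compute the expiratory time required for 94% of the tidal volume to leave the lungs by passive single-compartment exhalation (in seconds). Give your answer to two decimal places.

0.84

R = (PIP − Pplat)/V̇ = (22 − 18) / 0.5 = 4.0/0.5 = 8.0 cmH2O·s/L.
C = Vt/(Pplat − PEEP) = 375.0 / (18 − 8) = 375.0/10.0 = 37.5 mL/cmH2O.
τ = R × C = 8.0 × 0.0375 L/cmH2O = 0.3 s.
t = −τ·ln(1 − 0.94) = −0.3·ln(0.06) = 0.844 s.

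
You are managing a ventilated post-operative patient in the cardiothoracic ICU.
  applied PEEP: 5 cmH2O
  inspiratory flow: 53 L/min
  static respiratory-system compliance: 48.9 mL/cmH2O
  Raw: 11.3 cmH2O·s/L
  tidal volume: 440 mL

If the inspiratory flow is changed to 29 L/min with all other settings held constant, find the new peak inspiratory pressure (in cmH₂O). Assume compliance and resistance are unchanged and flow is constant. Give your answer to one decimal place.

19.5

Flow: 53 L/min ÷ 60 = 0.8833 L/s.
New flow: 29 L/min ÷ 60 = 0.4833 L/s.
PIP = Vt/C + R·V̇ + PEEP (constant-flow equation of motion).
Only the resistive term changes: ΔPIP = R × ΔV̇ = 11.3 × (0.4833 − 0.8833) = 11.3 × -0.4 = -4.52 cmH2O.
Original PIP = 440/48.9 + 11.3×0.8833 + 5 = 23.979 cmH2O; new PIP = 23.979 + (-4.52) = 19.459 cmH2O.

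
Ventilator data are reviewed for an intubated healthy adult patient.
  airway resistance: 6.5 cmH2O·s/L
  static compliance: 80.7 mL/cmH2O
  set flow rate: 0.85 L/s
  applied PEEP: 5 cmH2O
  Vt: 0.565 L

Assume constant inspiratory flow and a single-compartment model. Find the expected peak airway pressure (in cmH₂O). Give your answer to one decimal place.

17.5

Equation of motion (constant flow): PIP = Vt/C + R·V̇ + PEEP.
PIP = 565/80.7 + 6.5×0.85 + 5 = 7.001 + 5.525 + 5 = 17.526 cmH2O.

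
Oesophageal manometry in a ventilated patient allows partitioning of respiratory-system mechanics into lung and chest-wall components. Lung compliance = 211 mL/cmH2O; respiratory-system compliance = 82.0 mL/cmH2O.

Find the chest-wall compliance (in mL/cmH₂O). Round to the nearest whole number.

1/Ccw = 1/Crs − 1/CL.
1/Ccw = 1/82.0 − 1/211 = 0.007456.
Ccw = 134.12 mL/cmH2O.

134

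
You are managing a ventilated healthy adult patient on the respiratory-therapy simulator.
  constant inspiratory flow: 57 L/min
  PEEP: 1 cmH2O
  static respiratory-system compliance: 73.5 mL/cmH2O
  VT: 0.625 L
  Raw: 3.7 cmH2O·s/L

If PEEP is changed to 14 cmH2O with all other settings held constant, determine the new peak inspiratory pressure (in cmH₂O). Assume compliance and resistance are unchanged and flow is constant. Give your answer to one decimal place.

Flow: 57 L/min ÷ 60 = 0.95 L/s.
PIP = Vt/C + R·V̇ + PEEP (constant-flow equation of motion).
Only the baseline term changes: ΔPIP = ΔPEEP = 14 − 1 = 13.0 cmH2O.
Original PIP = 625/73.5 + 3.7×0.95 + 1 = 13.018 cmH2O; new PIP = 13.018 + (13.0) = 26.018 cmH2O.

26.0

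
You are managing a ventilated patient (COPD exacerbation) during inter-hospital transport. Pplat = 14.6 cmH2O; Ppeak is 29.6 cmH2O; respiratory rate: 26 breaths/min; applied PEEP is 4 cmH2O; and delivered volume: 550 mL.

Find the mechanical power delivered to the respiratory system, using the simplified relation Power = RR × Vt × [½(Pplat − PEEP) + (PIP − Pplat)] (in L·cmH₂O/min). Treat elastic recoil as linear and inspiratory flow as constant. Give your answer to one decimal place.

Per-breath work = Vt × [½(Pplat−PEEP) + (PIP−Pplat)] = 0.550 × [0.5×10.6 + 15.0] = 0.550 × 20.3 = 11.165 L·cmH2O.
Power = 26 × 11.165 = 290.29 L·cmH2O/min.

290.3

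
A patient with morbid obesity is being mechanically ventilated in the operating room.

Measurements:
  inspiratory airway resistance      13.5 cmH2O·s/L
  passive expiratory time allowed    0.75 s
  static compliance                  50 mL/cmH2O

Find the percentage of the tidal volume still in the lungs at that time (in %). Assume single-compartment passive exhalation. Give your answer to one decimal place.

τ = R × C = 13.5 × 50 mL/cmH2O = 13.5 × 0.050 L/cmH2O = 0.675 s.
Passive exhalation: V(t)/V₀ = e^(−t/τ) = e^(−0.75/0.675) = 0.3292.
Fraction remaining = 0.3292 → 32.92%.

32.9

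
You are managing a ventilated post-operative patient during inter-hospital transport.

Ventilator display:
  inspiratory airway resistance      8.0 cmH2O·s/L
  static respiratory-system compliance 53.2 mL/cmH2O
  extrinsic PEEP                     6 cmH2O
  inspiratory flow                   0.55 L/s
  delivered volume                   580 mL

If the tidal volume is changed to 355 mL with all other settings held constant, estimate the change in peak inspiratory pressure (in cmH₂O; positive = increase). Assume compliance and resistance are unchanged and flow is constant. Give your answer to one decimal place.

-4.2

PIP = Vt/C + R·V̇ + PEEP (constant-flow equation of motion).
Only the elastic term changes: ΔPIP = ΔVt / C = (355 − 580) / 53.2 = -4.229 cmH2O.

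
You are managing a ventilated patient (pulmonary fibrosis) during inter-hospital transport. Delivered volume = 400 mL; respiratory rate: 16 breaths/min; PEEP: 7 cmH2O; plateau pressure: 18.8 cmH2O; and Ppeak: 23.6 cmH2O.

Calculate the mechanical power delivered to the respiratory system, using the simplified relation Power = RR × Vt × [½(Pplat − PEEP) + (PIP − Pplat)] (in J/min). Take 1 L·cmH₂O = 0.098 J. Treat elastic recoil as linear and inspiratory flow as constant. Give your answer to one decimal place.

Per-breath work = Vt × [½(Pplat−PEEP) + (PIP−Pplat)] = 0.400 × [0.5×11.8 + 4.8] = 0.400 × 10.7 = 4.28 L·cmH2O.
Power = 16 × 4.28 = 68.48 L·cmH2O/min.
× 0.098 J/(L·cmH2O) → 6.711 J/min.

6.7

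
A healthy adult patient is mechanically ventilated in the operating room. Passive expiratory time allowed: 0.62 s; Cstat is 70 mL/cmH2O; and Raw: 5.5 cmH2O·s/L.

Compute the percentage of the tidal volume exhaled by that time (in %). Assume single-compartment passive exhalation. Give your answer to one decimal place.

80.0

τ = R × C = 5.5 × 70 mL/cmH2O = 5.5 × 0.070 L/cmH2O = 0.385 s.
Passive exhalation: V(t)/V₀ = e^(−t/τ) = e^(−0.62/0.385) = 0.1998.
Fraction exhaled = 1 − 0.1998 = 0.8002 → 80.02%.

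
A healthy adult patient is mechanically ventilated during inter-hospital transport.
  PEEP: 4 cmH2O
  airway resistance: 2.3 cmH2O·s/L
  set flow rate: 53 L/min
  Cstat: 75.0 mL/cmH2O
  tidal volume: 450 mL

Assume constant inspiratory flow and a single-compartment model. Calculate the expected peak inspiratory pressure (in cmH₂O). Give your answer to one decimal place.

Flow: 53 L/min ÷ 60 = 0.8833 L/s.
Equation of motion (constant flow): PIP = Vt/C + R·V̇ + PEEP.
PIP = 450/75.0 + 2.3×0.8833 + 4 = 6.0 + 2.032 + 4 = 12.032 cmH2O.

12.0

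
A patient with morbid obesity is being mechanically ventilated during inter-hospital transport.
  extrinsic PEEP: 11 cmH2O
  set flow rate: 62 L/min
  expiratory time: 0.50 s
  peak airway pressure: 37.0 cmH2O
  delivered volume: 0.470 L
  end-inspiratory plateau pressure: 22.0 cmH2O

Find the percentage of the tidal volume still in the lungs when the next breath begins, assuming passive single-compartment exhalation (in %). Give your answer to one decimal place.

44.7

Flow: 62 L/min ÷ 60 = 1.0333 L/s.
R = (PIP − Pplat)/V̇ = (37.0 − 22.0) / 1.0333 = 15.0/1.0333 = 14.517 cmH2O·s/L.
C = Vt/(Pplat − PEEP) = 470.0 / (22.0 − 11) = 470.0/11.0 = 42.727 mL/cmH2O.
τ = R × C = 14.517 × 0.04273 L/cmH2O = 0.6203 s.
Fraction remaining at end-expiration = e^(−Te/τ) = e^(−0.50/0.6203) = 0.4466 → 44.66%.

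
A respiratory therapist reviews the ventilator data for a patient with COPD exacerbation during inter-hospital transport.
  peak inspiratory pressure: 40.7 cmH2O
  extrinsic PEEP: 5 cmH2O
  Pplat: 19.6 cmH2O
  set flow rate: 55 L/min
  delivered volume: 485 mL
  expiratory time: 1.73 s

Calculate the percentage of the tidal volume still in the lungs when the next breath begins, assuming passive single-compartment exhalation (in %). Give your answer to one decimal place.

Flow: 55 L/min ÷ 60 = 0.9167 L/s.
R = (PIP − Pplat)/V̇ = (40.7 − 19.6) / 0.9167 = 21.1/0.9167 = 23.017 cmH2O·s/L.
C = Vt/(Pplat − PEEP) = 485.0 / (19.6 − 5) = 485.0/14.6 = 33.219 mL/cmH2O.
τ = R × C = 23.017 × 0.03322 L/cmH2O = 0.7646 s.
Fraction remaining at end-expiration = e^(−Te/τ) = e^(−1.73/0.7646) = 0.1041 → 10.41%.

10.4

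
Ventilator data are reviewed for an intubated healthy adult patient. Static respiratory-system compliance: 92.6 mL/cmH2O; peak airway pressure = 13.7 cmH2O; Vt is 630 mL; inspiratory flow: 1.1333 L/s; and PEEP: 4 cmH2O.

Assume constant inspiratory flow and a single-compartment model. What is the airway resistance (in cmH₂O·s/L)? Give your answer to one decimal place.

2.6

Equation of motion (constant flow): PIP = Vt/C + R·V̇ + PEEP.
R·V̇ = PIP − Vt/C − PEEP = 13.7 − 630/92.6 − 4 = 13.7 − 6.803 − 4 = 2.897 cmH2O.
R = 2.897 / 1.1333 = 2.556 cmH2O·s/L.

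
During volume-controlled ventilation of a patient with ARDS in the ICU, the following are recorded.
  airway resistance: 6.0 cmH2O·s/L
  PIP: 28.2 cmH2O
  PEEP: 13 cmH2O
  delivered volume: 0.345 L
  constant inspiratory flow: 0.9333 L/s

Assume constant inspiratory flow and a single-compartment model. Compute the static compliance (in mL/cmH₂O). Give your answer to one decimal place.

35.9

Equation of motion (constant flow): PIP = Vt/C + R·V̇ + PEEP.
Vt/C = PIP − R·V̇ − PEEP = 28.2 − 6.0×0.9333 − 13 = 28.2 − 5.6 − 13 = 9.6 cmH2O.
C = Vt / 9.6 = 345 / 9.6 = 35.938 mL/cmH2O.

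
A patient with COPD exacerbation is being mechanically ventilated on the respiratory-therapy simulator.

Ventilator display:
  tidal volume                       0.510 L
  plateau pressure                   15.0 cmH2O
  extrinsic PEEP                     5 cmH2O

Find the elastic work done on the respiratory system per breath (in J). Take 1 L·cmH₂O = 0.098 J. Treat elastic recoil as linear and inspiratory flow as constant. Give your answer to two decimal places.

Elastic work ≈ ½ × (Pplat − PEEP) × Vt = 0.5 × (15.0 − 5) × 0.510 L = 0.5 × 10.0 × 0.510 = 2.55 L·cmH2O.
× 0.098 J/(L·cmH2O) → 0.2499 J.

0.25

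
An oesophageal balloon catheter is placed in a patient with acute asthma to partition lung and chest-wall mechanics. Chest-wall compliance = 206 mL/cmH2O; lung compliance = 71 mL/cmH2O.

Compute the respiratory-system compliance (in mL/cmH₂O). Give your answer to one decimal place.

Lung and chest wall are elastances in series: 1/Crs = 1/CL + 1/Ccw.
1/Crs = 1/71 + 1/206 = 0.01894.
Crs = 52.798 mL/cmH2O.

52.8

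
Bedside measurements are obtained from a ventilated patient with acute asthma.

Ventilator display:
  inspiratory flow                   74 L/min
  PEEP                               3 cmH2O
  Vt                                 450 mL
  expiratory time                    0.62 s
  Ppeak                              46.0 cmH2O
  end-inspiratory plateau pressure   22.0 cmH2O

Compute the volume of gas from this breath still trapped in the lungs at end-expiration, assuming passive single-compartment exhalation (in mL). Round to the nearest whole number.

Flow: 74 L/min ÷ 60 = 1.2333 L/s.
R = (PIP − Pplat)/V̇ = (46.0 − 22.0) / 1.2333 = 24.0/1.2333 = 19.46 cmH2O·s/L.
C = Vt/(Pplat − PEEP) = 450.0 / (22.0 − 3) = 450.0/19.0 = 23.684 mL/cmH2O.
τ = R × C = 19.46 × 0.02368 L/cmH2O = 0.4608 s.
Fraction remaining = e^(−Te/τ) = e^(−0.62/0.4608) = 0.2604.
Trapped volume = 450.0 × 0.2604 = 117.18 mL.

117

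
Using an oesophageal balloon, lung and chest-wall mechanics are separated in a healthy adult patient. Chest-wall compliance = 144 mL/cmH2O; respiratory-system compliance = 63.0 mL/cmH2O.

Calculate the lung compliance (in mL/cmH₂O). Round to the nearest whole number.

112

1/CL = 1/Crs − 1/Ccw.
1/CL = 1/63.0 − 1/144 = 0.008929.
CL = 111.99 mL/cmH2O.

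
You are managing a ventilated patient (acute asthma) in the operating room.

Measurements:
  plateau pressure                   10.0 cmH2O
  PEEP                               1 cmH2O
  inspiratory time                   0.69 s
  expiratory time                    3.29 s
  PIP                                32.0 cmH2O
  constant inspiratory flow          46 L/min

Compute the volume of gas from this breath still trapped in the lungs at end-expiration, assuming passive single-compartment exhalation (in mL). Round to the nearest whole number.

75

Flow: 46 L/min ÷ 60 = 0.7667 L/s.
Vt = flow × Ti = 0.7667 L/s × 0.69 s × 1000 mL/L = 529.02 mL.
R = (PIP − Pplat)/V̇ = (32.0 − 10.0) / 0.7667 = 22.0/0.7667 = 28.694 cmH2O·s/L.
C = Vt/(Pplat − PEEP) = 529.02 / (10.0 − 1) = 529.02/9.0 = 58.78 mL/cmH2O.
τ = R × C = 28.694 × 0.05878 L/cmH2O = 1.687 s.
Fraction remaining = e^(−Te/τ) = e^(−3.29/1.687) = 0.1422.
Trapped volume = 529.02 × 0.1422 = 75.227 mL.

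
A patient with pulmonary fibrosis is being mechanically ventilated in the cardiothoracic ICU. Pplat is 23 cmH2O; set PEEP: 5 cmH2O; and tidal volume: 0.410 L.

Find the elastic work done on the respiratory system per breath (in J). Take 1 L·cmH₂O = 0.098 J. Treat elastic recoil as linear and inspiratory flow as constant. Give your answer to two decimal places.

0.36

Elastic work ≈ ½ × (Pplat − PEEP) × Vt = 0.5 × (23 − 5) × 0.410 L = 0.5 × 18.0 × 0.410 = 3.69 L·cmH2O.
× 0.098 J/(L·cmH2O) → 0.3616 J.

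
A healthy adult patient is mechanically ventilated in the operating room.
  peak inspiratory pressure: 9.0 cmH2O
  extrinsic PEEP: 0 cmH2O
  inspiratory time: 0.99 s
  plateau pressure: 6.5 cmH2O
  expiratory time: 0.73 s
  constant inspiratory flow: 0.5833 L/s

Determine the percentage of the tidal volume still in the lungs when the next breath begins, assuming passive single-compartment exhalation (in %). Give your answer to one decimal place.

14.7

Vt = flow × Ti = 0.5833 L/s × 0.99 s × 1000 mL/L = 577.47 mL.
R = (PIP − Pplat)/V̇ = (9.0 − 6.5) / 0.5833 = 2.5/0.5833 = 4.286 cmH2O·s/L.
C = Vt/(Pplat − PEEP) = 577.47 / (6.5 − 0) = 577.47/6.5 = 88.842 mL/cmH2O.
τ = R × C = 4.286 × 0.08884 L/cmH2O = 0.3808 s.
Fraction remaining at end-expiration = e^(−Te/τ) = e^(−0.73/0.3808) = 0.147 → 14.7%.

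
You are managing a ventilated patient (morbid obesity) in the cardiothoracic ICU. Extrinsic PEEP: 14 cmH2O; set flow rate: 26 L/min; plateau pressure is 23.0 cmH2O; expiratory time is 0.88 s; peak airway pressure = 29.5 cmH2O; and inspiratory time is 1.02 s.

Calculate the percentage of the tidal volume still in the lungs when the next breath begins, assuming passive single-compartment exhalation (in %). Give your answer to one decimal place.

30.3

Flow: 26 L/min ÷ 60 = 0.4333 L/s.
Vt = flow × Ti = 0.4333 L/s × 1.02 s × 1000 mL/L = 441.97 mL.
R = (PIP − Pplat)/V̇ = (29.5 − 23.0) / 0.4333 = 6.5/0.4333 = 15.001 cmH2O·s/L.
C = Vt/(Pplat − PEEP) = 441.97 / (23.0 − 14) = 441.97/9.0 = 49.108 mL/cmH2O.
τ = R × C = 15.001 × 0.04911 L/cmH2O = 0.7367 s.
Fraction remaining at end-expiration = e^(−Te/τ) = e^(−0.88/0.7367) = 0.3029 → 30.29%.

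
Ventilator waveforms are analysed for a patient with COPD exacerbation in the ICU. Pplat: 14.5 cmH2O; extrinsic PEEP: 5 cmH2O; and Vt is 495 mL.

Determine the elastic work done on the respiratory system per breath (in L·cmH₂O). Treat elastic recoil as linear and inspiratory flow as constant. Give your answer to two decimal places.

2.35

Elastic work ≈ ½ × (Pplat − PEEP) × Vt = 0.5 × (14.5 − 5) × 0.495 L = 0.5 × 9.5 × 0.495 = 2.351 L·cmH2O.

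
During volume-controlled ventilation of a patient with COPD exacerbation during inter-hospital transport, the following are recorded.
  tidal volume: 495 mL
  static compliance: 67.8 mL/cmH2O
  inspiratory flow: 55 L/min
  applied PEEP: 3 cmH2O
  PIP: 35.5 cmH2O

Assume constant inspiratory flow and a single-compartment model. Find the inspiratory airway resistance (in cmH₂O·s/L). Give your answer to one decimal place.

27.5

Flow: 55 L/min ÷ 60 = 0.9167 L/s.
Equation of motion (constant flow): PIP = Vt/C + R·V̇ + PEEP.
R·V̇ = PIP − Vt/C − PEEP = 35.5 − 495/67.8 − 3 = 35.5 − 7.301 − 3 = 25.199 cmH2O.
R = 25.199 / 0.9167 = 27.489 cmH2O·s/L.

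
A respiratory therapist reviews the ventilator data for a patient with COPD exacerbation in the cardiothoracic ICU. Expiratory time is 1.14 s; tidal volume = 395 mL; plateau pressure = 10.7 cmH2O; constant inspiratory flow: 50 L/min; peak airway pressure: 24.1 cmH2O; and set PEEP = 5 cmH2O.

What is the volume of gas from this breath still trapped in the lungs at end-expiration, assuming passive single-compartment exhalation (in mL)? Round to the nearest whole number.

142

Flow: 50 L/min ÷ 60 = 0.8333 L/s.
R = (PIP − Pplat)/V̇ = (24.1 − 10.7) / 0.8333 = 13.4/0.8333 = 16.081 cmH2O·s/L.
C = Vt/(Pplat − PEEP) = 395.0 / (10.7 − 5) = 395.0/5.7 = 69.298 mL/cmH2O.
τ = R × C = 16.081 × 0.0693 L/cmH2O = 1.114 s.
Fraction remaining = e^(−Te/τ) = e^(−1.14/1.114) = 0.3594.
Trapped volume = 395.0 × 0.3594 = 141.96 mL.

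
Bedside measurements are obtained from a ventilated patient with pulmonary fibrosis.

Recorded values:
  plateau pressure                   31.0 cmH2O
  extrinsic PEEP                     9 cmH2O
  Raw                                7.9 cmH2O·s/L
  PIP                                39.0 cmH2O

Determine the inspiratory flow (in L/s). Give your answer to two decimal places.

1.01

flow = (PIP − Pplat) / Raw = 8.0 / 7.9 = 1.013 L/s.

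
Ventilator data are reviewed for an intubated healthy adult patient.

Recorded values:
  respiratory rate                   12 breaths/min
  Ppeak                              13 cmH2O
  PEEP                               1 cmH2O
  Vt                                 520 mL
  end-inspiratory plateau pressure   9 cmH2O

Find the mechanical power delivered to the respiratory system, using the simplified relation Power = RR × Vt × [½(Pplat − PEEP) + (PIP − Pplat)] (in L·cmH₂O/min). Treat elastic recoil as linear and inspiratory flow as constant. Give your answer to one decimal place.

Per-breath work = Vt × [½(Pplat−PEEP) + (PIP−Pplat)] = 0.520 × [0.5×8.0 + 4.0] = 0.520 × 8.0 = 4.16 L·cmH2O.
Power = 12 × 4.16 = 49.92 L·cmH2O/min.

49.9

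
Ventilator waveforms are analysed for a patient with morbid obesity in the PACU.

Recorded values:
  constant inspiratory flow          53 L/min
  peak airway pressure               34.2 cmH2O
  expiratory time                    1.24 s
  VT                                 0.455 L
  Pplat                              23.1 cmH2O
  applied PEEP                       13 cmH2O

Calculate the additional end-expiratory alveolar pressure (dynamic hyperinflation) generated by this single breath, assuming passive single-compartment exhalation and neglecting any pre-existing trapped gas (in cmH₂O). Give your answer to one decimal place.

1.1

Flow: 53 L/min ÷ 60 = 0.8833 L/s.
R = (PIP − Pplat)/V̇ = (34.2 − 23.1) / 0.8833 = 11.1/0.8833 = 12.567 cmH2O·s/L.
C = Vt/(Pplat − PEEP) = 455.0 / (23.1 − 13) = 455.0/10.1 = 45.05 mL/cmH2O.
τ = R × C = 12.567 × 0.04505 L/cmH2O = 0.5661 s.
Fraction remaining = e^(−Te/τ) = e^(−1.24/0.5661) = 0.1119; trapped volume = 455.0 × 0.1119 = 50.915 mL.
Additional alveolar pressure from trapping ≈ V_trapped / C = 50.915 / 45.05 = 1.13 cmH2O.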